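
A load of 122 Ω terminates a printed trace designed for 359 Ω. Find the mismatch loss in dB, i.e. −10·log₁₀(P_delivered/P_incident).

Γ = (122 − 359)/(122 + 359) = -0.493
|Γ|² = 0.243, so P_del/P_inc = 1 − |Γ|² = 0.757
ML = −10·log₁₀(1 − |Γ|²)

mismatch loss ≈ 1.21 dB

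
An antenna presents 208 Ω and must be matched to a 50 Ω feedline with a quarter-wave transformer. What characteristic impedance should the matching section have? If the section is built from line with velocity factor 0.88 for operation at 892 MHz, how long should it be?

Z_qwt = √(Z_0·R_L) = √(50 × 208) = √10400
λ = 0.88·c/f = 0.296 m, so l = λ/4 = 0.074 m

Z_qwt ≈ 102 Ω; length ≈ 7.4 cm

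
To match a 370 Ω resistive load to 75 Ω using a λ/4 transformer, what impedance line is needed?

Z_qwt ≈ 167 Ω

Z_qwt = √(Z_0·R_L) = √(75 × 370) = √27750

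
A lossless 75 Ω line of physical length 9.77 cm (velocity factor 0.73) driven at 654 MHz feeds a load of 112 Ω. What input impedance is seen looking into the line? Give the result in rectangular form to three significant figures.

λ = v/f = 0.73·c / 654 MHz = 0.335 m
βl = 2π·l/λ = 2π × 0.292 = 105°
tan(βl) = tan(105°) = -3.72
Z_in = Z_0·(Z_L + jZ_0·tanβl)/(Z_0 + jZ_L·tanβl)
     = 75·(112 − j279)/(75 − j417)

Z_in ≈ 52.2 + j10.8 Ω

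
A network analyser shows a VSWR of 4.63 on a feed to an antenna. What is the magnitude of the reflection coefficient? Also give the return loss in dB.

|Γ| ≈ 0.645; return loss ≈ 3.81 dB

|Γ| = (S − 1)/(S + 1) = (4.63 − 1)/(4.63 + 1) = 3.63/5.63
RL = −20·log₁₀|Γ| = −20·log₁₀(0.645)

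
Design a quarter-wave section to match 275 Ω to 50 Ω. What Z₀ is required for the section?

Z_qwt ≈ 117 Ω

Z_qwt = √(Z_0·R_L) = √(50 × 275) = √13750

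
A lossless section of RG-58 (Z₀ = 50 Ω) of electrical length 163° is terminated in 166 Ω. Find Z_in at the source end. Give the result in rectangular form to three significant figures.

tan(βl) = tan(163°) = -0.306
Z_in = Z_0·(Z_L + jZ_0·tanβl)/(Z_0 + jZ_L·tanβl)
     = 50·(166 − j15.3)/(50 − j50.8)

Z_in ≈ 89.4 + j75.5 Ω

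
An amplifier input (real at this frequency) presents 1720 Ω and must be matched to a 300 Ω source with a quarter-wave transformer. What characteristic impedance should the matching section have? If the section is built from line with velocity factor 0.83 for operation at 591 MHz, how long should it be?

Z_qwt ≈ 718 Ω; length ≈ 10.5 cm

Z_qwt = √(Z_0·R_L) = √(300 × 1720) = √516000
λ = 0.83·c/f = 0.421 m, so l = λ/4 = 0.105 m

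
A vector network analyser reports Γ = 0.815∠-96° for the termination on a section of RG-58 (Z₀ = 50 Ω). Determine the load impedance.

Z_L = Z_0·(1 + Γ)/(1 − Γ) = 50·(0.915 − j0.811)/(1.09 + j0.811)

Z_L ≈ 9.15 − j44.2 Ω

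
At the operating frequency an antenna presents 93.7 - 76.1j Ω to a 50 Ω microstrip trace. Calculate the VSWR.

VSWR ≈ 3.34

Γ = (Z_L − Z_0)/(Z_L + Z_0) = (43.7 − j76.1)/(143.7 − j76.1)
|Γ| = 87.8/163 = 0.54
VSWR = (1 + |Γ|)/(1 − |Γ|) = 1.54/0.46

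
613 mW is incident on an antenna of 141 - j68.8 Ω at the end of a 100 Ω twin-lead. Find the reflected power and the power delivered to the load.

P_reflected ≈ 62.6 mW; P_delivered ≈ 550 mW

|Γ| = |(41 − j68.8)/(241 − j68.8)| = 0.32
|Γ|² = 0.102
P_refl = |Γ|²·P_inc = 62.6 mW, P_del = (1 − |Γ|²)·P_inc = 550 mW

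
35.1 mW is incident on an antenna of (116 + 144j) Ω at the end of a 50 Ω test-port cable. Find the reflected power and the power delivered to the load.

|Γ| = |(66 + j144)/(166 + j144)| = 0.721
|Γ|² = 0.52
P_refl = |Γ|²·P_inc = 18.2 mW, P_del = (1 − |Γ|²)·P_inc = 16.9 mW

P_reflected ≈ 18.2 mW; P_delivered ≈ 16.9 mW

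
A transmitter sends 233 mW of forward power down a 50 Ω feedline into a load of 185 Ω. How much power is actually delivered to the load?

Γ = (185 − 50)/(185 + 50) = 0.574
|Γ|² = 0.33
P_refl = |Γ|²·P_inc = 76.9 mW, P_del = (1 − |Γ|²)·P_inc = 156 mW

P_delivered ≈ 156 mW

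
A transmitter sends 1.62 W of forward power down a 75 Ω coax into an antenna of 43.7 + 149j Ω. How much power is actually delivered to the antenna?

P_delivered ≈ 0.585 W

|Γ| = |(-31.3 + j149)/(118.7 + j149)| = 0.799
|Γ|² = 0.639
P_refl = |Γ|²·P_inc = 1.03 W, P_del = (1 − |Γ|²)·P_inc = 0.585 W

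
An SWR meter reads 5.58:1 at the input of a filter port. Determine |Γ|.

|Γ| = (S − 1)/(S + 1) = (5.58 − 1)/(5.58 + 1) = 4.58/6.58

|Γ| ≈ 0.696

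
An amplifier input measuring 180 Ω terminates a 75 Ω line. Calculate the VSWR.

VSWR ≈ 2.4

For a purely resistive load, VSWR = R_L/Z_0 or Z_0/R_L (whichever > 1) = 180/75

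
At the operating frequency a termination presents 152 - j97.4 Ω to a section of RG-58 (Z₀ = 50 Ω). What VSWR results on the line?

Γ = (Z_L − Z_0)/(Z_L + Z_0) = (102 − j97.4)/(202 − j97.4)
|Γ| = 141/224 = 0.629
VSWR = (1 + |Γ|)/(1 − |Γ|) = 1.63/0.371

VSWR ≈ 4.39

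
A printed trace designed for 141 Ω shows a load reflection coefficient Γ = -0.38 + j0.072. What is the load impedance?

Z_L ≈ 62.8 + j10.6 Ω

Z_L = Z_0·(1 + Γ)/(1 − Γ) = 141·(0.62 + j0.072)/(1.38 − j0.072)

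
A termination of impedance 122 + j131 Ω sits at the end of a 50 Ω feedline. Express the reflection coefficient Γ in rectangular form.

Γ ≈ 0.632 + j0.28

Γ = (Z_L − Z_0)/(Z_L + Z_0) = (72 + j131)/(172 + j131)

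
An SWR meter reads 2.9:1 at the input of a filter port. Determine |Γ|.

|Γ| = (S − 1)/(S + 1) = (2.9 − 1)/(2.9 + 1) = 1.9/3.9

|Γ| ≈ 0.487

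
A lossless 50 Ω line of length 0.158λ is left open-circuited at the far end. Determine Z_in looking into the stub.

βl = 2π × 0.158 = 56.9°
tan(βl) = 1.53
For an open-circuited stub, Z_in = −jZ_0·cot(βl) = −jZ_0/tan(βl)

Z_in ≈ −j32.6 Ω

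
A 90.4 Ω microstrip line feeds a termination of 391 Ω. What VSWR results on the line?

VSWR ≈ 4.33

Γ = (391 − 90.4)/(391 + 90.4) = 0.624
VSWR = (1 + 0.624)/(1 − 0.624)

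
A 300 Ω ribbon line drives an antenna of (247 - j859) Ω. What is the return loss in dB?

RL ≈ 1.46 dB

Γ = (-53 − j859)/(547 − j859), |Γ| = 0.845
RL = −20·log₁₀|Γ| = −20·log₁₀(0.845)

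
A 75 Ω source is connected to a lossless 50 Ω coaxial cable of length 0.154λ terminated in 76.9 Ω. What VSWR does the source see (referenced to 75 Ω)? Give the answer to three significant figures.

βl = 2π × 0.154 = 55.4°
tan(βl) = 1.45
Z_in = Z_0·(Z_L + jZ_0·tanβl)/(Z_0 + jZ_L·tanβl) = 39.9 − j16.6 Ω
Γ_s = (Z_in − Z_s)/(Z_in + Z_s) = (-35.1 − j16.6)/(115 − j16.6), |Γ_s| = 0.334
VSWR = (1 + |Γ_s|)/(1 − |Γ_s|)

VSWR ≈ 2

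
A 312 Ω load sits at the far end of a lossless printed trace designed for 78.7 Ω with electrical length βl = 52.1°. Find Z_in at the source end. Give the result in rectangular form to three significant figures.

Z_in ≈ 30.7 − j55.2 Ω

tan(βl) = tan(52.1°) = 1.28
Z_in = Z_0·(Z_L + jZ_0·tanβl)/(Z_0 + jZ_L·tanβl)
     = 78.7·(312 + j101)/(78.7 + j401)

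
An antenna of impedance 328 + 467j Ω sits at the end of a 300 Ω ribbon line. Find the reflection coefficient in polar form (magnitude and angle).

Γ ≈ 0.598 ∠ 49.9°

Γ = (Z_L − Z_0)/(Z_L + Z_0) = (28 + j467)/(628 + j467)
|Γ| = 468/783 = 0.598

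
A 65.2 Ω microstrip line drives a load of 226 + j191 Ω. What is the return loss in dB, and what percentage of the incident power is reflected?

RL ≈ 2.89 dB; 51.4% of incident power reflected

Γ = (160.8 + j191)/(291.2 + j191), |Γ| = 0.717
RL = −20·log₁₀(0.717) = 2.89 dB
P_refl/P_inc = |Γ|² = 0.514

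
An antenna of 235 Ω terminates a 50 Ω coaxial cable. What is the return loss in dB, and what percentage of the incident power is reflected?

Γ = (235 − 50)/(235 + 50) = 0.649
RL = −20·log₁₀(0.649) = 3.75 dB
P_refl/P_inc = |Γ|² = 0.421

RL ≈ 3.75 dB; 42.1% of incident power reflected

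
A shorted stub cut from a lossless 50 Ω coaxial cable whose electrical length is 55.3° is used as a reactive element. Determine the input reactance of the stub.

X_in ≈ 72.2 Ω (inductive)

tan(βl) = 1.44
For a shorted stub, Z_in = jZ_0·tan(βl)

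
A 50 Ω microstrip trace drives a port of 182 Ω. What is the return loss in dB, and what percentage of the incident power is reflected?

Γ = (182 − 50)/(182 + 50) = 0.569
RL = −20·log₁₀(0.569) = 4.9 dB
P_refl/P_inc = |Γ|² = 0.324

RL ≈ 4.9 dB; 32.4% of incident power reflected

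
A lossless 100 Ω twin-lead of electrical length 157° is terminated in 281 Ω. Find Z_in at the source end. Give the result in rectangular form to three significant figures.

tan(βl) = tan(157°) = -0.424
Z_in = Z_0·(Z_L + jZ_0·tanβl)/(Z_0 + jZ_L·tanβl)
     = 100·(281 − j42.4)/(100 − j119)

Z_in ≈ 137 + j121 Ω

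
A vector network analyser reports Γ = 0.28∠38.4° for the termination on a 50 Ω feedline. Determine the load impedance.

Z_L = Z_0·(1 + Γ)/(1 − Γ) = 50·(1.22 + j0.174)/(0.781 − j0.174)

Z_L ≈ 72.1 + j27.2 Ω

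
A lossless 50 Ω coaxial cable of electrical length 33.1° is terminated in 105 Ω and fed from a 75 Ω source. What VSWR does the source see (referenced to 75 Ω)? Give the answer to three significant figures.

tan(βl) = 0.652
Z_in = Z_0·(Z_L + jZ_0·tanβl)/(Z_0 + jZ_L·tanβl) = 52.1 − j38.7 Ω
Γ_s = (Z_in − Z_s)/(Z_in + Z_s) = (-22.9 − j38.7)/(127 − j38.7), |Γ_s| = 0.339
VSWR = (1 + |Γ_s|)/(1 − |Γ_s|)

VSWR ≈ 2.02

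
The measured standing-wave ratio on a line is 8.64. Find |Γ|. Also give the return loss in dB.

|Γ| ≈ 0.793; return loss ≈ 2.02 dB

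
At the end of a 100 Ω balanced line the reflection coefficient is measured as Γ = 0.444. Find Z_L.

Z_L ≈ 260 Ω

Z_L = Z_0·(1 + Γ)/(1 − Γ) = 100·(1.44)/(0.556)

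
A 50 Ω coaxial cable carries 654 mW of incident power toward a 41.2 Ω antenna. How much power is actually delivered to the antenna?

P_delivered ≈ 648 mW

Γ = (41.2 − 50)/(41.2 + 50) = -0.0965
|Γ|² = 0.00931
P_refl = |Γ|²·P_inc = 6.09 mW, P_del = (1 − |Γ|²)·P_inc = 648 mW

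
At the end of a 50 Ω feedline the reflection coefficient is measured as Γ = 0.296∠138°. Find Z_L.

Z_L ≈ 29.9 + j13 Ω

Z_L = Z_0·(1 + Γ)/(1 − Γ) = 50·(0.78 + j0.198)/(1.22 − j0.198)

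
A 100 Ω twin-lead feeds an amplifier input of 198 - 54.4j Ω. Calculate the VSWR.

Γ = (Z_L − Z_0)/(Z_L + Z_0) = (98 − j54.4)/(298 − j54.4)
|Γ| = 112/303 = 0.37
VSWR = (1 + |Γ|)/(1 − |Γ|) = 1.37/0.63

VSWR ≈ 2.17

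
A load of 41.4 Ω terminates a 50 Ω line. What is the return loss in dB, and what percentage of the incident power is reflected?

RL ≈ 20.5 dB; 0.885% of incident power reflected

Γ = (41.4 − 50)/(41.4 + 50) = -0.0941
RL = −20·log₁₀(0.0941) = 20.5 dB
P_refl/P_inc = |Γ|² = 0.00885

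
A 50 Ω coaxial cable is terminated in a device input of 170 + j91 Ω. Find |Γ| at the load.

|Γ| ≈ 0.633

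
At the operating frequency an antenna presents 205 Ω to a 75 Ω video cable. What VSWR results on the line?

VSWR ≈ 2.73

Γ = (205 − 75)/(205 + 75) = 0.464
VSWR = (1 + 0.464)/(1 − 0.464)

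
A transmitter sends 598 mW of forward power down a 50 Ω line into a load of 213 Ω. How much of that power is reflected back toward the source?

P_reflected ≈ 230 mW

Γ = (213 − 50)/(213 + 50) = 0.62
|Γ|² = 0.384
P_refl = |Γ|²·P_inc = 230 mW, P_del = (1 − |Γ|²)·P_inc = 368 mW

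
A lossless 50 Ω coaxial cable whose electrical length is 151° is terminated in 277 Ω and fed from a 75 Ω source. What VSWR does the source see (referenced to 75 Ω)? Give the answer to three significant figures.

tan(βl) = -0.554
Z_in = Z_0·(Z_L + jZ_0·tanβl)/(Z_0 + jZ_L·tanβl) = 34.7 + j78.9 Ω
Γ_s = (Z_in − Z_s)/(Z_in + Z_s) = (-40.3 + j78.9)/(110 + j78.9), |Γ_s| = 0.656
VSWR = (1 + |Γ_s|)/(1 − |Γ_s|)

VSWR ≈ 4.81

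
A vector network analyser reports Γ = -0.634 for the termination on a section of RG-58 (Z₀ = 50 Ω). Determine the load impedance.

Z_L ≈ 11.2 Ω

Z_L = Z_0·(1 + Γ)/(1 − Γ) = 50·(0.366)/(1.63)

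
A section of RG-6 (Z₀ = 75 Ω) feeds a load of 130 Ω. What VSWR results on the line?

VSWR ≈ 1.73

For a purely resistive load, VSWR = R_L/Z_0 or Z_0/R_L (whichever > 1) = 130/75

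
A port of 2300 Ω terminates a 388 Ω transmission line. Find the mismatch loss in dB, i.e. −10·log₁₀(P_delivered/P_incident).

Γ = (2300 − 388)/(2300 + 388) = 0.711
|Γ|² = 0.506, so P_del/P_inc = 1 − |Γ|² = 0.494
ML = −10·log₁₀(1 − |Γ|²)

mismatch loss ≈ 3.06 dB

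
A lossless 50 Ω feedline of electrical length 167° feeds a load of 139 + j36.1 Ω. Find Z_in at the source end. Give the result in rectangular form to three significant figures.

Z_in ≈ 82.6 + j66.5 Ω

tan(βl) = tan(167°) = -0.231
Z_in = Z_0·(Z_L + jZ_0·tanβl)/(Z_0 + jZ_L·tanβl)
     = 50·(139 + j24.6)/(58.3 − j32.1)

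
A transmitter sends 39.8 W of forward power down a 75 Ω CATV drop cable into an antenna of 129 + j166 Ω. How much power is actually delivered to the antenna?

P_delivered ≈ 22.3 W

|Γ| = |(54 + j166)/(204 + j166)| = 0.664
|Γ|² = 0.441
P_refl = |Γ|²·P_inc = 17.5 W, P_del = (1 − |Γ|²)·P_inc = 22.3 W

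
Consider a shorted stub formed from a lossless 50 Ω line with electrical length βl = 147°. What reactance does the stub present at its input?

tan(βl) = -0.649
For a shorted stub, Z_in = jZ_0·tan(βl)

X_in ≈ -32.5 Ω (capacitive)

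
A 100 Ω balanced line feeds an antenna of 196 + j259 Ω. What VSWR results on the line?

Γ = (Z_L − Z_0)/(Z_L + Z_0) = (96 + j259)/(296 + j259)
|Γ| = 276/393 = 0.702
VSWR = (1 + |Γ|)/(1 − |Γ|) = 1.7/0.298

VSWR ≈ 5.72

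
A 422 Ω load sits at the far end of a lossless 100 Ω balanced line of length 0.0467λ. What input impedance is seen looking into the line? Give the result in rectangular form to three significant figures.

βl = 2π × 0.0467 = 16.8°
tan(βl) = tan(16.8°) = 0.302
Z_in = Z_0·(Z_L + jZ_0·tanβl)/(Z_0 + jZ_L·tanβl)
     = 100·(422 + j30.2)/(100 + j128)

Z_in ≈ 175 − j193 Ω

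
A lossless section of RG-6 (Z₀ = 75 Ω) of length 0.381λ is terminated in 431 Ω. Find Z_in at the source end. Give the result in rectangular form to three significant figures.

βl = 2π × 0.381 = 137°
tan(βl) = tan(137°) = -0.927
Z_in = Z_0·(Z_L + jZ_0·tanβl)/(Z_0 + jZ_L·tanβl)
     = 75·(431 − j69.5)/(75 − j400)

Z_in ≈ 27.3 + j75.8 Ω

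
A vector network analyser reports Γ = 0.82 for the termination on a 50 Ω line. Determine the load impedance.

Z_L ≈ 506 Ω

Z_L = Z_0·(1 + Γ)/(1 − Γ) = 50·(1.82)/(0.18)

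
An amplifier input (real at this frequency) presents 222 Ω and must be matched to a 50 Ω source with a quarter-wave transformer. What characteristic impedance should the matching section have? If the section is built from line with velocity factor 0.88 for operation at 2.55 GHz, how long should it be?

Z_qwt ≈ 105 Ω; length ≈ 2.59 cm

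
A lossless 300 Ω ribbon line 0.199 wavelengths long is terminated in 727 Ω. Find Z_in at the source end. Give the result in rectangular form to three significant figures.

Z_in ≈ 135 − j81.1 Ω

βl = 2π × 0.199 = 71.6°
tan(βl) = tan(71.6°) = 3.01
Z_in = Z_0·(Z_L + jZ_0·tanβl)/(Z_0 + jZ_L·tanβl)
     = 300·(727 + j904)/(300 + j2190)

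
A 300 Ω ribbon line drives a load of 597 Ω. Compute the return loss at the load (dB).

RL ≈ 9.6 dB

Γ = (597 − 300)/(597 + 300) = 0.331
RL = −20·log₁₀|Γ| = −20·log₁₀(0.331)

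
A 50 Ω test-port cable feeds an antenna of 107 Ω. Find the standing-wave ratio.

VSWR ≈ 2.14

For a purely resistive load, VSWR = R_L/Z_0 or Z_0/R_L (whichever > 1) = 107/50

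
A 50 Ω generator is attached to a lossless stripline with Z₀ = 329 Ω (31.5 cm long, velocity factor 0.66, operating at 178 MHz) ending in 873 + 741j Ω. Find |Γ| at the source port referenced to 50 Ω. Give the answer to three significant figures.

λ = v/f = 0.66·c / 178 MHz = 1.11 m
βl = 2π·l/λ = 2π × 0.283 = 102°
tan(βl) = -4.73
Z_in = Z_0·(Z_L + jZ_0·tanβl)/(Z_0 + jZ_L·tanβl) = 69.6 + j5.01 Ω
Γ_s = (Z_in − Z_s)/(Z_in + Z_s) = (19.6 + j5.01)/(120 + j5.01), |Γ_s| = 0.169

|Γ| ≈ 0.169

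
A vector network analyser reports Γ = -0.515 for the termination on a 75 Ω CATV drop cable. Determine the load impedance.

Z_L = Z_0·(1 + Γ)/(1 − Γ) = 75·(0.485)/(1.52)

Z_L ≈ 24 Ω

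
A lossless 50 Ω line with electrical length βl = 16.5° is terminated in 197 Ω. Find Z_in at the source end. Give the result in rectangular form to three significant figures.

tan(βl) = tan(16.5°) = 0.296
Z_in = Z_0·(Z_L + jZ_0·tanβl)/(Z_0 + jZ_L·tanβl)
     = 50·(197 + j14.8)/(50 + j58.4)

Z_in ≈ 90.7 − j91.1 Ω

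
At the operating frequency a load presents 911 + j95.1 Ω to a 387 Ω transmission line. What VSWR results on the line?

Γ = (Z_L − Z_0)/(Z_L + Z_0) = (524 + j95.1)/(1298 + j95.1)
|Γ| = 533/1300 = 0.409
VSWR = (1 + |Γ|)/(1 − |Γ|) = 1.41/0.591

VSWR ≈ 2.39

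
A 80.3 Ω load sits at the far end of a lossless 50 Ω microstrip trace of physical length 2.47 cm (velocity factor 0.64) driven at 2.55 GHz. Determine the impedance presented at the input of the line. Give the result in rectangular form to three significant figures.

Z_in ≈ 36 + j14.7 Ω

λ = v/f = 0.64·c / 2.55 GHz = 0.0753 m
βl = 2π·l/λ = 2π × 0.328 = 118°
tan(βl) = tan(118°) = -1.87
Z_in = Z_0·(Z_L + jZ_0·tanβl)/(Z_0 + jZ_L·tanβl)
     = 50·(80.3 − j93.7)/(50 − j150)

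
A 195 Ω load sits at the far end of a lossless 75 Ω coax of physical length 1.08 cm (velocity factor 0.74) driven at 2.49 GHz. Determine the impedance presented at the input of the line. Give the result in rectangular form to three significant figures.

λ = v/f = 0.74·c / 2.49 GHz = 0.0892 m
βl = 2π·l/λ = 2π × 0.121 = 43.6°
tan(βl) = tan(43.6°) = 0.953
Z_in = Z_0·(Z_L + jZ_0·tanβl)/(Z_0 + jZ_L·tanβl)
     = 75·(195 + j71.4)/(75 + j186)

Z_in ≈ 52.1 − j57.7 Ω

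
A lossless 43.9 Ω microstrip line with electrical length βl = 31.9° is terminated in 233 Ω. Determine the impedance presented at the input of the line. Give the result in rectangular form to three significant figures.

tan(βl) = tan(31.9°) = 0.622
Z_in = Z_0·(Z_L + jZ_0·tanβl)/(Z_0 + jZ_L·tanβl)
     = 43.9·(233 + j27.3)/(43.9 + j145)

Z_in ≈ 27.1 − j62.3 Ω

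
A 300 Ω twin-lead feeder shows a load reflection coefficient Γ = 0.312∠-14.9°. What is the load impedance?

Z_L ≈ 548 − j97.4 Ω

Z_L = Z_0·(1 + Γ)/(1 − Γ) = 300·(1.3 − j0.0802)/(0.698 + j0.0802)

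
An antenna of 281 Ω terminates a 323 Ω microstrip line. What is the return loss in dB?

RL ≈ 23.2 dB

Γ = (281 − 323)/(281 + 323) = -0.0695
RL = −20·log₁₀|Γ| = −20·log₁₀(0.0695)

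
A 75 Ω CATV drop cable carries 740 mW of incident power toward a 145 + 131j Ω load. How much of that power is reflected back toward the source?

|Γ| = |(70 + j131)/(220 + j131)| = 0.58
|Γ|² = 0.336
P_refl = |Γ|²·P_inc = 249 mW, P_del = (1 − |Γ|²)·P_inc = 491 mW

P_reflected ≈ 249 mW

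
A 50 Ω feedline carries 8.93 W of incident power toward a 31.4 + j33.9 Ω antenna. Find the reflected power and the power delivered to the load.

P_reflected ≈ 1.72 W; P_delivered ≈ 7.21 W

|Γ| = |(-18.6 + j33.9)/(81.4 + j33.9)| = 0.439
|Γ|² = 0.192
P_refl = |Γ|²·P_inc = 1.72 W, P_del = (1 − |Γ|²)·P_inc = 7.21 W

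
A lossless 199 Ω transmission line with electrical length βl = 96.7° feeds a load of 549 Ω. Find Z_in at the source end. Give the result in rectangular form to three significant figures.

tan(βl) = tan(96.7°) = -8.51
Z_in = Z_0·(Z_L + jZ_0·tanβl)/(Z_0 + jZ_L·tanβl)
     = 199·(549 − j1690)/(199 − j4670)

Z_in ≈ 73 + j20.3 Ω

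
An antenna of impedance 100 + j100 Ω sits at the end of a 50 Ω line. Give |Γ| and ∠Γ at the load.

Γ = (Z_L − Z_0)/(Z_L + Z_0) = (50 + j100)/(150 + j100)
|Γ| = 112/180 = 0.62

Γ ≈ 0.62 ∠ 29.7°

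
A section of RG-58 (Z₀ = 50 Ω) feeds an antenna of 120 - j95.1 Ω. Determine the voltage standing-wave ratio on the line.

VSWR ≈ 4.08

Γ = (Z_L − Z_0)/(Z_L + Z_0) = (70 − j95.1)/(170 − j95.1)
|Γ| = 118/195 = 0.606
VSWR = (1 + |Γ|)/(1 − |Γ|) = 1.61/0.394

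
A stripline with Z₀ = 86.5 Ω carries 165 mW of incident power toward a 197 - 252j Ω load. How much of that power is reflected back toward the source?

|Γ| = |(110.5 − j252)/(283.5 − j252)| = 0.725
|Γ|² = 0.526
P_refl = |Γ|²·P_inc = 86.8 mW, P_del = (1 − |Γ|²)·P_inc = 78.2 mW

P_reflected ≈ 86.8 mW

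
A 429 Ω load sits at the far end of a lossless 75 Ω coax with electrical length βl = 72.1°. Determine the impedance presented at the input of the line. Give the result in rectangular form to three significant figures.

tan(βl) = tan(72.1°) = 3.1
Z_in = Z_0·(Z_L + jZ_0·tanβl)/(Z_0 + jZ_L·tanβl)
     = 75·(429 + j232)/(75 + j1330)

Z_in ≈ 14.4 − j23.4 Ω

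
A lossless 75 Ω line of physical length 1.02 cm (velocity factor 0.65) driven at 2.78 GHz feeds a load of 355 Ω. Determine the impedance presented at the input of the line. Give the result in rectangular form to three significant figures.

λ = v/f = 0.65·c / 2.78 GHz = 0.0701 m
βl = 2π·l/λ = 2π × 0.145 = 52.3°
tan(βl) = tan(52.3°) = 1.3
Z_in = Z_0·(Z_L + jZ_0·tanβl)/(Z_0 + jZ_L·tanβl)
     = 75·(355 + j97.2)/(75 + j460)

Z_in ≈ 24.6 − j53.8 Ω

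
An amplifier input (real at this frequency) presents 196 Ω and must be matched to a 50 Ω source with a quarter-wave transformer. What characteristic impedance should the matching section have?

Z_qwt = √(Z_0·R_L) = √(50 × 196) = √9800

Z_qwt ≈ 99 Ω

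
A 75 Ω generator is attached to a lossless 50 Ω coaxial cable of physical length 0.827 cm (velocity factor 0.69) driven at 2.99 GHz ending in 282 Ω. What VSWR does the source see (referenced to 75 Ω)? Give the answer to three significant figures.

λ = v/f = 0.69·c / 2.99 GHz = 0.0692 m
βl = 2π·l/λ = 2π × 0.119 = 43°
tan(βl) = 0.933
Z_in = Z_0·(Z_L + jZ_0·tanβl)/(Z_0 + jZ_L·tanβl) = 18.4 − j50.1 Ω
Γ_s = (Z_in − Z_s)/(Z_in + Z_s) = (-56.6 − j50.1)/(93.4 − j50.1), |Γ_s| = 0.713
VSWR = (1 + |Γ_s|)/(1 − |Γ_s|)

VSWR ≈ 5.98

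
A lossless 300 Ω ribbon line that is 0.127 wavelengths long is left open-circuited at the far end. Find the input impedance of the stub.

βl = 2π × 0.127 = 45.7°
tan(βl) = 1.03
For an open-circuited stub, Z_in = −jZ_0·cot(βl) = −jZ_0/tan(βl)

Z_in ≈ −j293 Ω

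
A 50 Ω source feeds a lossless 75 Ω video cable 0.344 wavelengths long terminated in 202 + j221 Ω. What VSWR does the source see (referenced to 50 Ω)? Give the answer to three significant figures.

βl = 2π × 0.344 = 124°
tan(βl) = -1.49
Z_in = Z_0·(Z_L + jZ_0·tanβl)/(Z_0 + jZ_L·tanβl) = 14.4 + j30.9 Ω
Γ_s = (Z_in − Z_s)/(Z_in + Z_s) = (-35.6 + j30.9)/(64.4 + j30.9), |Γ_s| = 0.66
VSWR = (1 + |Γ_s|)/(1 − |Γ_s|)

VSWR ≈ 4.89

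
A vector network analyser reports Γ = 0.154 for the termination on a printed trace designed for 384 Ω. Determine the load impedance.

Z_L ≈ 524 Ω

Z_L = Z_0·(1 + Γ)/(1 − Γ) = 384·(1.15)/(0.846)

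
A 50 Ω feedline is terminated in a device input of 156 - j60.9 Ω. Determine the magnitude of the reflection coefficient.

|Γ| ≈ 0.569

Γ = (Z_L − Z_0)/(Z_L + Z_0) = (106 − j60.9)/(206 − j60.9)
|Γ| = 122/215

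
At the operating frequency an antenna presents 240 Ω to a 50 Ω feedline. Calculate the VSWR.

Γ = (240 − 50)/(240 + 50) = 0.655
VSWR = (1 + 0.655)/(1 − 0.655)

VSWR ≈ 4.8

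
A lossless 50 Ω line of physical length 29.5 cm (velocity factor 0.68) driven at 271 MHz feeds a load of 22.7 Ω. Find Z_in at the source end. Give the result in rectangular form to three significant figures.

λ = v/f = 0.68·c / 271 MHz = 0.753 m
βl = 2π·l/λ = 2π × 0.392 = 141°
tan(βl) = tan(141°) = -0.807
Z_in = Z_0·(Z_L + jZ_0·tanβl)/(Z_0 + jZ_L·tanβl)
     = 50·(22.7 − j40.4)/(50 − j18.3)

Z_in ≈ 33.1 − j28.3 Ω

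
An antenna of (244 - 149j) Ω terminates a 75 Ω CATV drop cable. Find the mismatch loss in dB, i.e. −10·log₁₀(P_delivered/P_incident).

mismatch loss ≈ 2.29 dB

Γ = (169 − j149)/(319 − j149), |Γ| = 0.64
|Γ|² = 0.409, so P_del/P_inc = 1 − |Γ|² = 0.591
ML = −10·log₁₀(1 − |Γ|²)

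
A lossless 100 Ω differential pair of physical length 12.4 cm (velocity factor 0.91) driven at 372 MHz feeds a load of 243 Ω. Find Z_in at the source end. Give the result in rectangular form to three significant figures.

λ = v/f = 0.91·c / 372 MHz = 0.734 m
βl = 2π·l/λ = 2π × 0.169 = 60.8°
tan(βl) = tan(60.8°) = 1.79
Z_in = Z_0·(Z_L + jZ_0·tanβl)/(Z_0 + jZ_L·tanβl)
     = 100·(243 + j179)/(100 + j435)

Z_in ≈ 51.3 − j44 Ω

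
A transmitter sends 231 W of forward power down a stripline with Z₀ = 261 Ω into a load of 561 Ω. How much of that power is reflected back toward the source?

P_reflected ≈ 30.8 W

Γ = (561 − 261)/(561 + 261) = 0.365
|Γ|² = 0.133
P_refl = |Γ|²·P_inc = 30.8 W, P_del = (1 − |Γ|²)·P_inc = 200 W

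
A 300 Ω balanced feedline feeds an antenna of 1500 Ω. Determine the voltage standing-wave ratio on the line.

VSWR ≈ 5

Γ = (1500 − 300)/(1500 + 300) = 0.667
VSWR = (1 + 0.667)/(1 − 0.667)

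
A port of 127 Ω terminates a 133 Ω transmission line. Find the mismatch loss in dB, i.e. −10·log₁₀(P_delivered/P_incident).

Γ = (127 − 133)/(127 + 133) = -0.0231
|Γ|² = 0.000533, so P_del/P_inc = 1 − |Γ|² = 0.999
ML = −10·log₁₀(1 − |Γ|²)

mismatch loss ≈ 0.00231 dB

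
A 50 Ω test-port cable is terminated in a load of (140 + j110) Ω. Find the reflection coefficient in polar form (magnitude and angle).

Γ ≈ 0.647 ∠ 20.6°

Γ = (Z_L − Z_0)/(Z_L + Z_0) = (90 + j110)/(190 + j110)
|Γ| = 142/220 = 0.647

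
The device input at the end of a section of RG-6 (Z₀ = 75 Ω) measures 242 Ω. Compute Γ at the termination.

Γ = 0.527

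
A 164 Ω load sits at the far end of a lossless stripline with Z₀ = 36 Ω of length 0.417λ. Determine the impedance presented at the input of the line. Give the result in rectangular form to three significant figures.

Z_in ≈ 27.8 + j52 Ω

βl = 2π × 0.417 = 150°
tan(βl) = tan(150°) = -0.575
Z_in = Z_0·(Z_L + jZ_0·tanβl)/(Z_0 + jZ_L·tanβl)
     = 36·(164 − j20.7)/(36 − j94.2)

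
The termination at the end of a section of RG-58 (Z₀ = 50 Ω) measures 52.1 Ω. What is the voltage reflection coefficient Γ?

Γ = 0.0206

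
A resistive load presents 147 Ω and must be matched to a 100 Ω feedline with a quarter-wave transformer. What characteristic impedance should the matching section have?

Z_qwt = √(Z_0·R_L) = √(100 × 147) = √14700

Z_qwt ≈ 121 Ω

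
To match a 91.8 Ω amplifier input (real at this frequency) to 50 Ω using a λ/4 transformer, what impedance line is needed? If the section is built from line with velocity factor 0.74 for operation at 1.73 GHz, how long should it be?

Z_qwt = √(Z_0·R_L) = √(50 × 91.8) = √4590
λ = 0.74·c/f = 0.128 m, so l = λ/4 = 0.0321 m

Z_qwt ≈ 67.7 Ω; length ≈ 3.21 cm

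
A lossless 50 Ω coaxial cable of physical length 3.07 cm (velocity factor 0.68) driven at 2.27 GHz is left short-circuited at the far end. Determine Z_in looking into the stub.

λ = v/f = 0.68·c / 2.27 GHz = 0.0899 m
βl = 2π·l/λ = 2π × 0.342 = 123°
tan(βl) = -1.54
For a short-circuited stub, Z_in = jZ_0·tan(βl)

Z_in ≈ −j77.1 Ω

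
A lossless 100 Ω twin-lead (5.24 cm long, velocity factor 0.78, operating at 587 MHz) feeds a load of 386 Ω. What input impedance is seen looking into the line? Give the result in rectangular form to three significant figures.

Z_in ≈ 45.3 − j81.4 Ω

λ = v/f = 0.78·c / 587 MHz = 0.399 m
βl = 2π·l/λ = 2π × 0.131 = 47.3°
tan(βl) = tan(47.3°) = 1.08
Z_in = Z_0·(Z_L + jZ_0·tanβl)/(Z_0 + jZ_L·tanβl)
     = 100·(386 + j108)/(100 + j419)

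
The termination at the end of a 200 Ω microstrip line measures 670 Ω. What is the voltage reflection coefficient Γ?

Γ = 0.54

Γ = (Z_L − Z_0)/(Z_L + Z_0) = (670 − 200)/(670 + 200) = 470/870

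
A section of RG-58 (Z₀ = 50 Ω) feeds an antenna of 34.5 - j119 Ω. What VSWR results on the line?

VSWR ≈ 10.3

Γ = (Z_L − Z_0)/(Z_L + Z_0) = (-15.5 − j119)/(84.5 − j119)
|Γ| = 120/146 = 0.822
VSWR = (1 + |Γ|)/(1 − |Γ|) = 1.82/0.178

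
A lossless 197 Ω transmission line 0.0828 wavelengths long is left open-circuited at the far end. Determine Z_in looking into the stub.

Z_in ≈ −j344 Ω

βl = 2π × 0.0828 = 29.8°
tan(βl) = 0.573
For an open-circuited stub, Z_in = −jZ_0·cot(βl) = −jZ_0/tan(βl)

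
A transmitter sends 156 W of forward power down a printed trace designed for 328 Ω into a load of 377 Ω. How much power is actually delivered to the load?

Γ = (377 − 328)/(377 + 328) = 0.0695
|Γ|² = 0.00483
P_refl = |Γ|²·P_inc = 0.754 W, P_del = (1 − |Γ|²)·P_inc = 155 W

P_delivered ≈ 155 W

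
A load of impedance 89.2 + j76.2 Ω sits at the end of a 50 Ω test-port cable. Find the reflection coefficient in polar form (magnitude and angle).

Γ = (Z_L − Z_0)/(Z_L + Z_0) = (39.2 + j76.2)/(139.2 + j76.2)
|Γ| = 85.7/159 = 0.54

Γ ≈ 0.54 ∠ 34.1°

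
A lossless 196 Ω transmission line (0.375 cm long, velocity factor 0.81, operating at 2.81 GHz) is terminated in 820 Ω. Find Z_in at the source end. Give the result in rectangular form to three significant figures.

Z_in ≈ 374 − j382 Ω

λ = v/f = 0.81·c / 2.81 GHz = 0.0865 m
βl = 2π·l/λ = 2π × 0.0434 = 15.6°
tan(βl) = tan(15.6°) = 0.279
Z_in = Z_0·(Z_L + jZ_0·tanβl)/(Z_0 + jZ_L·tanβl)
     = 196·(820 + j54.8)/(196 + j229)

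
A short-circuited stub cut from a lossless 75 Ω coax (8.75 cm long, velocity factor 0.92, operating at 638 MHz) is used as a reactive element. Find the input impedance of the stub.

λ = v/f = 0.92·c / 638 MHz = 0.433 m
βl = 2π·l/λ = 2π × 0.202 = 72.8°
tan(βl) = 3.23
For a short-circuited stub, Z_in = jZ_0·tan(βl)

Z_in ≈ +j243 Ω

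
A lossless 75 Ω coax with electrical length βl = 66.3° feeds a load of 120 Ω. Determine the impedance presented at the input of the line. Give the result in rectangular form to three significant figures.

Z_in ≈ 52 − j18.7 Ω

tan(βl) = tan(66.3°) = 2.28
Z_in = Z_0·(Z_L + jZ_0·tanβl)/(Z_0 + jZ_L·tanβl)
     = 75·(120 + j171)/(75 + j273)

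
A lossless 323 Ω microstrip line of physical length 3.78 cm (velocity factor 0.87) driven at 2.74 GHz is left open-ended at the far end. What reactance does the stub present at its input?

λ = v/f = 0.87·c / 2.74 GHz = 0.0953 m
βl = 2π·l/λ = 2π × 0.397 = 143°
tan(βl) = -0.757
For an open-ended stub, Z_in = −jZ_0·cot(βl) = −jZ_0/tan(βl)

X_in ≈ 426 Ω (inductive)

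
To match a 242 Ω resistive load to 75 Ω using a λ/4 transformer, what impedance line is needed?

Z_qwt ≈ 135 Ω

Z_qwt = √(Z_0·R_L) = √(75 × 242) = √18150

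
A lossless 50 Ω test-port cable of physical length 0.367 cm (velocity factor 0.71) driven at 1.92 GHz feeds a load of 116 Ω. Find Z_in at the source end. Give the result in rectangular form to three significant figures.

λ = v/f = 0.71·c / 1.92 GHz = 0.111 m
βl = 2π·l/λ = 2π × 0.0331 = 11.9°
tan(βl) = tan(11.9°) = 0.211
Z_in = Z_0·(Z_L + jZ_0·tanβl)/(Z_0 + jZ_L·tanβl)
     = 50·(116 + j10.5)/(50 + j24.5)

Z_in ≈ 97.8 − j37.3 Ω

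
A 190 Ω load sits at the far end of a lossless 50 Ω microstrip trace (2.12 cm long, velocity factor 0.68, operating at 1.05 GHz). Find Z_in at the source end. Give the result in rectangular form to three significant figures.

Z_in ≈ 29.7 − j51.6 Ω

λ = v/f = 0.68·c / 1.05 GHz = 0.194 m
βl = 2π·l/λ = 2π × 0.109 = 39.3°
tan(βl) = tan(39.3°) = 0.818
Z_in = Z_0·(Z_L + jZ_0·tanβl)/(Z_0 + jZ_L·tanβl)
     = 50·(190 + j40.9)/(50 + j155)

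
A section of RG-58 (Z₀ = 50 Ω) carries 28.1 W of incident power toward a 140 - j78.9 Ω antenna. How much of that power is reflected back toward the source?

P_reflected ≈ 9.51 W

|Γ| = |(90 − j78.9)/(190 − j78.9)| = 0.582
|Γ|² = 0.338
P_refl = |Γ|²·P_inc = 9.51 W, P_del = (1 − |Γ|²)·P_inc = 18.6 W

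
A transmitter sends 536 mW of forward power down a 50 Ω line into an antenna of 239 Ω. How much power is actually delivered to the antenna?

P_delivered ≈ 307 mW

Γ = (239 − 50)/(239 + 50) = 0.654
|Γ|² = 0.428
P_refl = |Γ|²·P_inc = 229 mW, P_del = (1 − |Γ|²)·P_inc = 307 mW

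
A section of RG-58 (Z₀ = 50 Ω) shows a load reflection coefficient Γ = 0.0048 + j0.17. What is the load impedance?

Z_L = Z_0·(1 + Γ)/(1 − Γ) = 50·(1 + j0.17)/(0.995 − j0.17)

Z_L ≈ 47.6 + j16.7 Ω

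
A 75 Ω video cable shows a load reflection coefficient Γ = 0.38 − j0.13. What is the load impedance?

Z_L ≈ 157 − j48.6 Ω

Z_L = Z_0·(1 + Γ)/(1 − Γ) = 75·(1.38 − j0.13)/(0.62 + j0.13)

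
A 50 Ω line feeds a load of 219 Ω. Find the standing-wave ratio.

VSWR ≈ 4.38

For a purely resistive load, VSWR = R_L/Z_0 or Z_0/R_L (whichever > 1) = 219/50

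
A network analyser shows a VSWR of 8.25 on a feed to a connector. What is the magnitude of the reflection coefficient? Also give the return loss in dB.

|Γ| ≈ 0.784; return loss ≈ 2.12 dB

|Γ| = (S − 1)/(S + 1) = (8.25 − 1)/(8.25 + 1) = 7.25/9.25
RL = −20·log₁₀|Γ| = −20·log₁₀(0.784)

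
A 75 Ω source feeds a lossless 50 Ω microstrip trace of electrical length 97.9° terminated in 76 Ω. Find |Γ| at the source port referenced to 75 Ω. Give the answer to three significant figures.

|Γ| ≈ 0.387

tan(βl) = -7.21
Z_in = Z_0·(Z_L + jZ_0·tanβl)/(Z_0 + jZ_L·tanβl) = 33.3 + j3.9 Ω
Γ_s = (Z_in − Z_s)/(Z_in + Z_s) = (-41.7 + j3.9)/(108 + j3.9), |Γ_s| = 0.387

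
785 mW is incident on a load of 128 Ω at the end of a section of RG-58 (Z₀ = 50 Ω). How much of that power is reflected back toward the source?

P_reflected ≈ 151 mW

Γ = (128 − 50)/(128 + 50) = 0.438
|Γ|² = 0.192
P_refl = |Γ|²·P_inc = 151 mW, P_del = (1 − |Γ|²)·P_inc = 634 mW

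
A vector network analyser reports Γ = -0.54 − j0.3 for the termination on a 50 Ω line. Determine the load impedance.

Z_L = Z_0·(1 + Γ)/(1 − Γ) = 50·(0.46 − j0.3)/(1.54 + j0.3)

Z_L ≈ 12.6 − j12.2 Ω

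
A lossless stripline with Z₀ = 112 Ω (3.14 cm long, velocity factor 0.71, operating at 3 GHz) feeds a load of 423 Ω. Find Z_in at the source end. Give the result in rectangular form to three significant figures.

Z_in ≈ 158 + j185 Ω

λ = v/f = 0.71·c / 3 GHz = 0.071 m
βl = 2π·l/λ = 2π × 0.442 = 159°
tan(βl) = tan(159°) = -0.38
Z_in = Z_0·(Z_L + jZ_0·tanβl)/(Z_0 + jZ_L·tanβl)
     = 112·(423 − j42.5)/(112 − j161)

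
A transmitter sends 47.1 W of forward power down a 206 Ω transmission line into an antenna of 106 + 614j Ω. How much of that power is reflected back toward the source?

P_reflected ≈ 38.4 W

|Γ| = |(-100 + j614)/(312 + j614)| = 0.903
|Γ|² = 0.816
P_refl = |Γ|²·P_inc = 38.4 W, P_del = (1 − |Γ|²)·P_inc = 8.67 W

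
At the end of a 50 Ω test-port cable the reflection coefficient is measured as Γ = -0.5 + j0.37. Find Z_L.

Z_L = Z_0·(1 + Γ)/(1 − Γ) = 50·(0.5 + j0.37)/(1.5 − j0.37)

Z_L ≈ 12.8 + j15.5 Ω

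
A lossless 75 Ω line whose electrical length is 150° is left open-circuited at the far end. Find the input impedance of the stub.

tan(βl) = -0.577
For an open-circuited stub, Z_in = −jZ_0·cot(βl) = −jZ_0/tan(βl)

Z_in ≈ +j130 Ω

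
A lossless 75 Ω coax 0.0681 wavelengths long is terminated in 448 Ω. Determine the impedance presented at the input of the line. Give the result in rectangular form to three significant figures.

βl = 2π × 0.0681 = 24.5°
tan(βl) = tan(24.5°) = 0.456
Z_in = Z_0·(Z_L + jZ_0·tanβl)/(Z_0 + jZ_L·tanβl)
     = 75·(448 + j34.2)/(75 + j204)

Z_in ≈ 64.3 − j141 Ω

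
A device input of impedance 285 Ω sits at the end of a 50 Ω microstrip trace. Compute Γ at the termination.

Γ = 0.701

Γ = (Z_L − Z_0)/(Z_L + Z_0) = (285 − 50)/(285 + 50) = 235/335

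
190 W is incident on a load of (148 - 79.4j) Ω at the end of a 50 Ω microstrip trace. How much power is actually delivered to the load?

|Γ| = |(98 − j79.4)/(198 − j79.4)| = 0.591
|Γ|² = 0.35
P_refl = |Γ|²·P_inc = 66.4 W, P_del = (1 − |Γ|²)·P_inc = 124 W

P_delivered ≈ 124 W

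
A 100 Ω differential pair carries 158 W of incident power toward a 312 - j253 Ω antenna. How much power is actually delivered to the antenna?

|Γ| = |(212 − j253)/(412 − j253)| = 0.683
|Γ|² = 0.466
P_refl = |Γ|²·P_inc = 73.6 W, P_del = (1 − |Γ|²)·P_inc = 84.4 W

P_delivered ≈ 84.4 W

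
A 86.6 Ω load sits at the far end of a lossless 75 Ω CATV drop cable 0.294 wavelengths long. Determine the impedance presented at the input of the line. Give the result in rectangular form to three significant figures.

βl = 2π × 0.294 = 106°
tan(βl) = tan(106°) = -3.52
Z_in = Z_0·(Z_L + jZ_0·tanβl)/(Z_0 + jZ_L·tanβl)
     = 75·(86.6 − j264)/(75 − j305)

Z_in ≈ 66.2 + j5.02 Ω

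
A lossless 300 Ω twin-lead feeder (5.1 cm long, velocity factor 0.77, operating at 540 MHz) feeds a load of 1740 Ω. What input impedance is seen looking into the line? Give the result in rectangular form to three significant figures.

Z_in ≈ 108 − j303 Ω

λ = v/f = 0.77·c / 540 MHz = 0.428 m
βl = 2π·l/λ = 2π × 0.119 = 42.9°
tan(βl) = tan(42.9°) = 0.93
Z_in = Z_0·(Z_L + jZ_0·tanβl)/(Z_0 + jZ_L·tanβl)
     = 300·(1740 + j279)/(300 + j1620)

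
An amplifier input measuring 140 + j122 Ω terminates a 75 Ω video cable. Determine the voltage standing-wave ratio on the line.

Γ = (Z_L − Z_0)/(Z_L + Z_0) = (65 + j122)/(215 + j122)
|Γ| = 138/247 = 0.559
VSWR = (1 + |Γ|)/(1 − |Γ|) = 1.56/0.441

VSWR ≈ 3.54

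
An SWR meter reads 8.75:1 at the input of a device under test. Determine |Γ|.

|Γ| = (S − 1)/(S + 1) = (8.75 − 1)/(8.75 + 1) = 7.75/9.75

|Γ| ≈ 0.795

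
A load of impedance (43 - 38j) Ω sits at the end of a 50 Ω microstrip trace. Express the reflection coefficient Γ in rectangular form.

Γ = (Z_L − Z_0)/(Z_L + Z_0) = (-7 − j38)/(93 − j38)

Γ ≈ 0.0786 − j0.376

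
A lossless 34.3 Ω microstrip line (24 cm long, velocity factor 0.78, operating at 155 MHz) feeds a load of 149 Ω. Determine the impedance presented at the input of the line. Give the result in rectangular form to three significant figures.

λ = v/f = 0.78·c / 155 MHz = 1.51 m
βl = 2π·l/λ = 2π × 0.159 = 57.2°
tan(βl) = tan(57.2°) = 1.55
Z_in = Z_0·(Z_L + jZ_0·tanβl)/(Z_0 + jZ_L·tanβl)
     = 34.3·(149 + j53.3)/(34.3 + j231)

Z_in ≈ 10.9 − j20.5 Ω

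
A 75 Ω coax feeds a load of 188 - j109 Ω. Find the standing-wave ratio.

Γ = (Z_L − Z_0)/(Z_L + Z_0) = (113 − j109)/(263 − j109)
|Γ| = 157/285 = 0.551
VSWR = (1 + |Γ|)/(1 − |Γ|) = 1.55/0.449

VSWR ≈ 3.46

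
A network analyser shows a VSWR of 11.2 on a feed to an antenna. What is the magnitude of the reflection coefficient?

|Γ| = (S − 1)/(S + 1) = (11.2 − 1)/(11.2 + 1) = 10.2/12.2

|Γ| ≈ 0.836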